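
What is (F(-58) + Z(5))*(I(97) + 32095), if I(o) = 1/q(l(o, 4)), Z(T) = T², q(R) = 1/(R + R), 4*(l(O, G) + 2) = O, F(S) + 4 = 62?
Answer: 5335157/2 ≈ 2.6676e+6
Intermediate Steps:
F(S) = 58 (F(S) = -4 + 62 = 58)
l(O, G) = -2 + O/4
q(R) = 1/(2*R)
I(o) = -4 + o/2 (I(o) = 1/(1/(2*(-2 + o/4))) = -4 + o/2)
(F(-58) + Z(5))*(I(97) + 32095) = (58 + 5²)*((-4 + (½)*97) + 32095) = (58 + 25)*((-4 + 97/2) + 32095) = 83*(89/2 + 32095) = 83*(64279/2) = 5335157/2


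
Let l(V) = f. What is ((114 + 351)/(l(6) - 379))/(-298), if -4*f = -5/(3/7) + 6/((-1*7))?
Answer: 19530/4704377 ≈ 0.0041515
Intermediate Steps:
f = 263/84 (f = -(-5/(3/7) + 6/((-1*7)))/4 = -(-5/(3*(⅐)) + 6/(-7))/4 = -(-5/3/7 + 6*(-⅐))/4 = -(-5*7/3 - 6/7)/4 = -(-35/3 - 6/7)/4 = -¼*(-263/21) = 263/84 ≈ 3.1310)
l(V) = 263/84
((114 + 351)/(l(6) - 379))/(-298) = ((114 + 351)/(263/84 - 379))/(-298) = (465/(-31573/84))*(-1/298) = (465*(-84/31573))*(-1/298) = -39060/31573*(-1/298) = 19530/4704377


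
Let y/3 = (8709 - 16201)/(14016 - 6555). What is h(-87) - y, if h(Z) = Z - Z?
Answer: 7492/2487 ≈ 3.0125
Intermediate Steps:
y = -7492/2487 (y = 3*((8709 - 16201)/(14016 - 6555)) = 3*(-7492/7461) = -7492/2487 ≈ -3.0125)
h(Z) = 0
h(-87) - y = 0 - 1*(-7492/2487) = 0 + 7492/2487 = 7492/2487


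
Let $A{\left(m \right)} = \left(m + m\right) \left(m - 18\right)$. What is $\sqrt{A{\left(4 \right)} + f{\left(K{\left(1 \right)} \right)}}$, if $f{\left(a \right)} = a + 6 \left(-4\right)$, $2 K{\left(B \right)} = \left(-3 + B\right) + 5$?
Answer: $\frac{i \sqrt{538}}{2} \approx 11.597 i$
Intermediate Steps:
$K{\left(B \right)} = 1 + \frac{B}{2}$ ($K{\left(B \right)} = \frac{\left(-3 + B\right) + 5}{2} = \frac{2 + B}{2} = 1 + \frac{B}{2}$)
$A{\left(m \right)} = 2 m \left(-18 + m\right)$
$f{\left(a \right)} = -24 + a$ ($f{\left(a \right)} = a - 24 = -24 + a$)
$\sqrt{A{\left(4 \right)} + f{\left(K{\left(1 \right)} \right)}} = \sqrt{2 \cdot 4 \left(-18 + 4\right) + \left(-24 + \left(1 + \frac{1}{2} \cdot 1\right)\right)} = \sqrt{2 \cdot 4 \left(-14\right) + \left(-24 + \left(1 + \frac{1}{2}\right)\right)} = \sqrt{-112 + \left(-24 + \frac{3}{2}\right)} = \sqrt{-112 - \frac{45}{2}} = \sqrt{- \frac{269}{2}} = \frac{i \sqrt{538}}{2}$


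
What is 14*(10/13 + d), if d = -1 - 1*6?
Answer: -1134/13 ≈ -87.231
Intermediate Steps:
d = -7 (d = -1 - 6 = -7)
14*(10/13 + d) = 14*(10/13 - 7) = 14*(-81/13) = -1134/13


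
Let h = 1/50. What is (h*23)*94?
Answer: 1081/25 ≈ 43.240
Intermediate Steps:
h = 1/50 ≈ 0.020000
(h*23)*94 = ((1/50)*23)*94 = (23/50)*94 = 1081/25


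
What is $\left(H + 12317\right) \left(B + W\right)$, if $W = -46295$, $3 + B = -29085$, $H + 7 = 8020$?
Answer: $-1532536390$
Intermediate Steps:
$H = 8013$ ($H = -7 + 8020 = 8013$)
$B = -29088$ ($B = -3 - 29085 = -29088$)
$\left(H + 12317\right) \left(B + W\right) = \left(8013 + 12317\right) \left(-29088 - 46295\right) = 20330 \left(-75383\right) = -1532536390$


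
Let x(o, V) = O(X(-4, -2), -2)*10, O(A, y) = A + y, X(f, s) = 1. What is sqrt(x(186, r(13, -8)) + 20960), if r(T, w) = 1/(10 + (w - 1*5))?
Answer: 5*sqrt(838) ≈ 144.74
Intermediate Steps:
r(T, w) = 1/(5 + w) (r(T, w) = 1/(10 + (w - 5)) = 1/(10 + (-5 + w)) = 1/(5 + w))
x(o, V) = -10 (x(o, V) = (1 - 2)*10 = -1*10 = -10)
sqrt(x(186, r(13, -8)) + 20960) = sqrt(-10 + 20960) = sqrt(20950) = 5*sqrt(838)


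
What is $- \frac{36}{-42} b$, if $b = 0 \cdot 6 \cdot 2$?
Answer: $0$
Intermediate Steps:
$b = 0$ ($b = 0 \cdot 2 = 0$)
$- \frac{36}{-42} b = - \frac{36}{-42} \cdot 0 = \left(-36\right) \left(- \frac{1}{42}\right) 0 = \frac{6}{7} \cdot 0 = 0$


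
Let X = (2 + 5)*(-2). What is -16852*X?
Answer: 235928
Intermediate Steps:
X = -14 (X = 7*(-2) = -14)
-16852*X = -16852*(-14) = 235928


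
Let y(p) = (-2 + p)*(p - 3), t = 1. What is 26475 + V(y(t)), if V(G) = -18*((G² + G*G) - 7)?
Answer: 26457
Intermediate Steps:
y(p) = (-3 + p)*(-2 + p) (y(p) = (-2 + p)*(-3 + p) = (-3 + p)*(-2 + p))
V(G) = 126 - 36*G² (V(G) = -18*((G² + G²) - 7) = -18*(2*G² - 7) = -18*(-7 + 2*G²) = 126 - 36*G²)
26475 + V(y(t)) = 26475 + (126 - 36*(6 + 1² - 5*1)²) = 26475 + (126 - 36*(6 + 1 - 5)²) = 26475 + (126 - 36*2²) = 26475 + (126 - 36*4) = 26475 + (126 - 144) = 26475 - 18 = 26457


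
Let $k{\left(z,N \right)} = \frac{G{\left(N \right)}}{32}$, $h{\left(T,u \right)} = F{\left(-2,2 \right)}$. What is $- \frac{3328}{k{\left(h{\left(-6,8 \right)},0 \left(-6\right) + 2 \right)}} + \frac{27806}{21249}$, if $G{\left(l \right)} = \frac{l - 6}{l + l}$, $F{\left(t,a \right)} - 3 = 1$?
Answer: $\frac{2262961310}{21249} \approx 1.065 \cdot 10^{5}$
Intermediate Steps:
$F{\left(t,a \right)} = 4$ ($F{\left(t,a \right)} = 3 + 1 = 4$)
$h{\left(T,u \right)} = 4$
$G{\left(l \right)} = \frac{-6 + l}{2 l}$
$k{\left(z,N \right)} = \frac{-6 + N}{64 N}$ ($k{\left(z,N \right)} = \frac{\frac{1}{2} \frac{1}{N} \left(-6 + N\right)}{32} = \frac{-6 + N}{2 N} \frac{1}{32} = \frac{-6 + N}{64 N}$)
$- \frac{3328}{k{\left(h{\left(-6,8 \right)},0 \left(-6\right) + 2 \right)}} + \frac{27806}{21249} = - \frac{3328}{\frac{1}{64} \frac{1}{0 \left(-6\right) + 2} \left(-6 + \left(0 \left(-6\right) + 2\right)\right)} + \frac{27806}{21249} = - \frac{3328}{\frac{1}{64} \frac{1}{0 + 2} \left(-6 + \left(0 + 2\right)\right)} + 27806 \cdot \frac{1}{21249} = - \frac{3328}{\frac{1}{64} \cdot \frac{1}{2} \left(-6 + 2\right)} + \frac{27806}{21249} = - \frac{3328}{\frac{1}{64} \cdot \frac{1}{2} \left(-4\right)} + \frac{27806}{21249} = - \frac{3328}{- \frac{1}{32}} + \frac{27806}{21249} = \left(-3328\right) \left(-32\right) + \frac{27806}{21249} = 106496 + \frac{27806}{21249} = \frac{2262961310}{21249}$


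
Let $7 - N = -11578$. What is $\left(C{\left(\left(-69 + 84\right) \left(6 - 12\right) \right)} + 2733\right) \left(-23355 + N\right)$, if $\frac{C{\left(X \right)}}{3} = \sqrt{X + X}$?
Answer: $-32167410 - 211860 i \sqrt{5} \approx -3.2167 \cdot 10^{7} - 4.7373 \cdot 10^{5} i$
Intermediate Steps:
$C{\left(X \right)} = 3 \sqrt{2} \sqrt{X}$ ($C{\left(X \right)} = 3 \sqrt{X + X} = 3 \sqrt{2 X} = 3 \sqrt{2} \sqrt{X}$)
$N = 11585$ ($N = 7 - -11578 = 7 + 11578 = 11585$)
$\left(C{\left(\left(-69 + 84\right) \left(6 - 12\right) \right)} + 2733\right) \left(-23355 + N\right) = \left(3 \sqrt{2} \sqrt{\left(-69 + 84\right) \left(6 - 12\right)} + 2733\right) \left(-23355 + 11585\right) = \left(3 \sqrt{2} \sqrt{15 \left(-6\right)} + 2733\right) \left(-11770\right) = \left(3 \sqrt{2} \sqrt{-90} + 2733\right) \left(-11770\right) = \left(3 \sqrt{2} \cdot 3 i \sqrt{10} + 2733\right) \left(-11770\right) = \left(18 i \sqrt{5} + 2733\right) \left(-11770\right) = \left(2733 + 18 i \sqrt{5}\right) \left(-11770\right) = -32167410 - 211860 i \sqrt{5}$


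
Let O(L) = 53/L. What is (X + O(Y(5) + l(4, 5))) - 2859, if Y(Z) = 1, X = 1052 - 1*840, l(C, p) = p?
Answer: -15829/6 ≈ -2638.2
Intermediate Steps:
X = 212 (X = 1052 - 840 = 212)
(X + O(Y(5) + l(4, 5))) - 2859 = (212 + 53/(1 + 5)) - 2859 = (212 + 53/6) - 2859 = 1325/6 - 2859 = -15829/6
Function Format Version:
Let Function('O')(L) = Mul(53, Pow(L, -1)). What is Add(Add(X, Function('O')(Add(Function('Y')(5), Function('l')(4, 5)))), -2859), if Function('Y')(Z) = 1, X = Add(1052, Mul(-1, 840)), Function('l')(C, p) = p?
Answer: Rational(-15829, 6) ≈ -2638.2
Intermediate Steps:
X = 212 (X = Add(1052, -840) = 212)
Add(Add(X, Function('O')(Add(Function('Y')(5), Function('l')(4, 5)))), -2859) = Add(Add(212, Mul(53, Pow(Add(1, 5), -1))), -2859) = Add(Add(212, Mul(53, Pow(6, -1))), -2859) = Add(Add(212, Mul(53, Rational(1, 6))), -2859) = Add(Add(212, Rational(53, 6)), -2859) = Add(Rational(1325, 6), -2859) = Rational(-15829, 6)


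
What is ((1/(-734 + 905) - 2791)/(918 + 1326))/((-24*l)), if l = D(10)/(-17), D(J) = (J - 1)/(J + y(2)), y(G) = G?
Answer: -119315/101574 ≈ -1.1747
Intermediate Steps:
D(J) = (-1 + J)/(2 + J) (D(J) = (J - 1)/(J + 2) = (-1 + J)/(2 + J))
l = -3/68 (l = ((-1 + 10)/(2 + 10))/(-17) = (9/12)*(-1/17) = ((1/12)*9)*(-1/17) = (3/4)*(-1/17) = -3/68 ≈ -0.044118)
((1/(-734 + 905) - 2791)/(918 + 1326))/((-24*l)) = ((1/(-734 + 905) - 2791)/(918 + 1326))/((-24*(-3/68))) = ((1/171 - 2791)/2244)/(18/17) = ((1/171 - 2791)*(1/2244))*(17/18) = -477260/171*1/2244*(17/18) = -119315/95931*17/18 = -119315/101574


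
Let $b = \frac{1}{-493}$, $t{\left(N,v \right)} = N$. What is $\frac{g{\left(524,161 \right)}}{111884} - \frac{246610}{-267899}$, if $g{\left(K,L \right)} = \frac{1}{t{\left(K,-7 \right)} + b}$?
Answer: $\frac{7127795005076647}{7743113088205996} \approx 0.92053$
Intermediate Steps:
$b = - \frac{1}{493} \approx -0.0020284$
$g{\left(K,L \right)} = \frac{1}{- \frac{1}{493} + K}$ ($g{\left(K,L \right)} = \frac{1}{K - \frac{1}{493}} = \frac{1}{- \frac{1}{493} + K}$)
$\frac{g{\left(524,161 \right)}}{111884} - \frac{246610}{-267899} = \frac{493 \frac{1}{-1 + 493 \cdot 524}}{111884} - \frac{246610}{-267899} = \frac{493}{-1 + 258332} \cdot \frac{1}{111884} - - \frac{246610}{267899} = \frac{493}{258331} \cdot \frac{1}{111884} + \frac{246610}{267899} = \frac{493}{28903105604} + \frac{246610}{267899} = \frac{7127795005076647}{7743113088205996}$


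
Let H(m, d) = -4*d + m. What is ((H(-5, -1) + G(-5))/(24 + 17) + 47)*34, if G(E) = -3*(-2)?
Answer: 65688/41 ≈ 1602.1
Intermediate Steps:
H(m, d) = m - 4*d
G(E) = 6
((H(-5, -1) + G(-5))/(24 + 17) + 47)*34 = (((-5 - 4*(-1)) + 6)/(24 + 17) + 47)*34 = (((-5 + 4) + 6)/41 + 47)*34 = ((-1 + 6)*(1/41) + 47)*34 = (5*(1/41) + 47)*34 = (5/41 + 47)*34 = (1932/41)*34 = 65688/41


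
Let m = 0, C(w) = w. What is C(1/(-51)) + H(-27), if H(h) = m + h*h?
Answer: 37178/51 ≈ 728.98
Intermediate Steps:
H(h) = h**2 (H(h) = 0 + h*h = 0 + h**2 = h**2)
C(1/(-51)) + H(-27) = 1/(-51) + (-27)**2 = -1/51 + 729 = 37178/51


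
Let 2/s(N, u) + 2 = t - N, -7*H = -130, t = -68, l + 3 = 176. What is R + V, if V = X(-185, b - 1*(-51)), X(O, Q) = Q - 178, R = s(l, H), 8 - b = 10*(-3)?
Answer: -21629/243 ≈ -89.008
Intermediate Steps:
l = 173 (l = -3 + 176 = 173)
b = 38 (b = 8 - 10*(-3) = 8 - 1*(-30) = 8 + 30 = 38)
H = 130/7 (H = -⅐*(-130) = 130/7 ≈ 18.571)
s(N, u) = 2/(-70 - N) (s(N, u) = 2/(-2 + (-68 - N)) = 2/(-70 - N))
R = -2/243 (R = -2/(70 + 173) = -2/243 ≈ -0.0082304)
X(O, Q) = -178 + Q
V = -89 (V = -178 + (38 - 1*(-51)) = -178 + (38 + 51) = -178 + 89 = -89)
R + V = -2/243 - 89 = -21629/243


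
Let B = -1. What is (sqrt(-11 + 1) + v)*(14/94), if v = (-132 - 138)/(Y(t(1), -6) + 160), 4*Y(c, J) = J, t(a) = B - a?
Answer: -3780/14899 + 7*I*sqrt(10)/47 ≈ -0.25371 + 0.47098*I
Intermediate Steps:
t(a) = -1 - a
Y(c, J) = J/4
v = -540/317 (v = (-132 - 138)/((1/4)*(-6) + 160) = -270/(-3/2 + 160) = -270/317/2 = -270*2/317 = -540/317 ≈ -1.7035)
(sqrt(-11 + 1) + v)*(14/94) = (sqrt(-11 + 1) - 540/317)*(14/94) = (sqrt(-10) - 540/317)*(14*(1/94)) = (I*sqrt(10) - 540/317)*(7/47) = (-540/317 + I*sqrt(10))*(7/47) = -3780/14899 + 7*I*sqrt(10)/47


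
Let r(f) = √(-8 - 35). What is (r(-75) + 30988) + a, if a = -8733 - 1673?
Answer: 20582 + I*√43 ≈ 20582.0 + 6.5574*I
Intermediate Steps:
a = -10406
r(f) = I*√43 (r(f) = √(-43) = I*√43)
(r(-75) + 30988) + a = (I*√43 + 30988) - 10406 = (30988 + I*√43) - 10406 = 20582 + I*√43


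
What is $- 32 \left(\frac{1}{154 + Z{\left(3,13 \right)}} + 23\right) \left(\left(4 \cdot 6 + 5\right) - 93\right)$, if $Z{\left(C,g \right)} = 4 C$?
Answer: $\frac{3910656}{83} \approx 47116.0$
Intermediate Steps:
$- 32 \left(\frac{1}{154 + Z{\left(3,13 \right)}} + 23\right) \left(\left(4 \cdot 6 + 5\right) - 93\right) = - 32 \left(\frac{1}{154 + 4 \cdot 3} + 23\right) \left(\left(4 \cdot 6 + 5\right) - 93\right) = - 32 \left(\frac{1}{154 + 12} + 23\right) \left(\left(24 + 5\right) - 93\right) = - 32 \left(\frac{1}{166} + 23\right) \left(29 - 93\right) = - 32 \left(\frac{1}{166} + 23\right) \left(-64\right) = - 32 \cdot \frac{3819}{166} \left(-64\right) = \left(-32\right) \left(- \frac{122208}{83}\right) = \frac{3910656}{83}$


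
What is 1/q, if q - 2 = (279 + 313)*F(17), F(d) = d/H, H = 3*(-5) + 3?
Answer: -3/2510 ≈ -0.0011952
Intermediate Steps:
H = -12 (H = -15 + 3 = -12)
F(d) = -d/12 (F(d) = d/(-12) = d*(-1/12) = -d/12)
q = -2510/3 (q = 2 + (279 + 313)*(-1/12*17) = 2 + 592*(-17/12) = 2 - 2516/3 = -2510/3 ≈ -836.67)
1/q = 1/(-2510/3) = -3/2510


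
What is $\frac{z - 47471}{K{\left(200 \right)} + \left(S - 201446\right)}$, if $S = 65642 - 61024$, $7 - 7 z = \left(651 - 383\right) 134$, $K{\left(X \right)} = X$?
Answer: $\frac{184101}{688198} \approx 0.26751$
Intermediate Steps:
$z = - \frac{35905}{7}$ ($z = 1 - \frac{\left(651 - 383\right) 134}{7} = 1 - \frac{268 \cdot 134}{7} = 1 - \frac{35912}{7} = - \frac{35905}{7} \approx -5129.3$)
$S = 4618$
$\frac{z - 47471}{K{\left(200 \right)} + \left(S - 201446\right)} = \frac{- \frac{35905}{7} - 47471}{200 + \left(4618 - 201446\right)} = - \frac{368202}{7 \left(200 - 196828\right)} = - \frac{368202}{7 \left(-196628\right)} = \left(- \frac{368202}{7}\right) \left(- \frac{1}{196628}\right) = \frac{184101}{688198}$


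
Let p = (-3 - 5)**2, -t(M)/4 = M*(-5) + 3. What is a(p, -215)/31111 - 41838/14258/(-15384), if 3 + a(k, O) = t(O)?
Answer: -157528727277/1137340755832 ≈ -0.13851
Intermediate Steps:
t(M) = -12 + 20*M (t(M) = -4*(M*(-5) + 3) = -4*(-5*M + 3) = -4*(3 - 5*M) = -12 + 20*M)
p = 64 (p = (-8)**2 = 64)
a(k, O) = -15 + 20*O (a(k, O) = -3 + (-12 + 20*O) = -15 + 20*O)
a(p, -215)/31111 - 41838/14258/(-15384) = (-15 + 20*(-215))/31111 - 41838/14258/(-15384) = (-15 - 4300)*(1/31111) - 41838*1/14258*(-1/15384) = -4315*1/31111 - 20919/7129*(-1/15384) = -4315/31111 + 6973/36557512 = -157528727277/1137340755832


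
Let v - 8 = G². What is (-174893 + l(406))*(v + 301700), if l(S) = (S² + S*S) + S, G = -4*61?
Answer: 56059650140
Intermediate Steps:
G = -244
v = 59544 (v = 8 + (-244)² = 8 + 59536 = 59544)
l(S) = S + 2*S² (l(S) = (S² + S²) + S = 2*S² + S = S + 2*S²)
(-174893 + l(406))*(v + 301700) = (-174893 + 406*(1 + 2*406))*(59544 + 301700) = (-174893 + 406*(1 + 812))*361244 = (-174893 + 406*813)*361244 = (-174893 + 330078)*361244 = 155185*361244 = 56059650140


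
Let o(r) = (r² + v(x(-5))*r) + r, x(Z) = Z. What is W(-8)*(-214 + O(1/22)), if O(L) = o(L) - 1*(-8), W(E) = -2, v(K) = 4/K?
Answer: 498493/1210 ≈ 411.98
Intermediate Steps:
o(r) = r² + r/5 (o(r) = (r² + (4/(-5))*r) + r = (r² + (4*(-⅕))*r) + r = (r² - 4*r/5) + r = r² + r/5)
O(L) = 8 + L*(⅕ + L) (O(L) = L*(⅕ + L) - 1*(-8) = L*(⅕ + L) + 8 = 8 + L*(⅕ + L))
W(-8)*(-214 + O(1/22)) = -2*(-214 + (8 + (1/22)² + (⅕)/22)) = -2*(-214 + (8 + (1/22)² + (⅕)*(1/22))) = -2*(-214 + (8 + 1/484 + 1/110)) = -2*(-214 + 19387/2420) = -2*(-498493/2420) = 498493/1210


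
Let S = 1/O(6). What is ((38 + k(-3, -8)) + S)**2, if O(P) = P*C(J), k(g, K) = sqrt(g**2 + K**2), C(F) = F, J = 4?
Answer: 875617/576 + 913*sqrt(73)/12 ≈ 2170.2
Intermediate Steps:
k(g, K) = sqrt(K**2 + g**2)
O(P) = 4*P (O(P) = P*4 = 4*P)
S = 1/24 (S = 1/(4*6) = 1/24 ≈ 0.041667)
((38 + k(-3, -8)) + S)**2 = ((38 + sqrt((-8)**2 + (-3)**2)) + 1/24)**2 = ((38 + sqrt(64 + 9)) + 1/24)**2 = ((38 + sqrt(73)) + 1/24)**2 = (913/24 + sqrt(73))**2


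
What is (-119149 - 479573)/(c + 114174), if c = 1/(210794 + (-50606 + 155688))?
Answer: -189121910472/36064826425 ≈ -5.2439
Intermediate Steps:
c = 1/315876 (c = 1/(210794 + 105082) = 1/315876 ≈ 3.1658e-6)
(-119149 - 479573)/(c + 114174) = (-119149 - 479573)/(1/315876 + 114174) = -598722/36064826425/315876 = -598722*315876/36064826425 = -189121910472/36064826425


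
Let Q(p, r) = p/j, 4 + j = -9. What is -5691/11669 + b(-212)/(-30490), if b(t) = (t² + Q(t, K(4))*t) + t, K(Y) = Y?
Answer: -608357167/330374395 ≈ -1.8414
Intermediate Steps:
j = -13 (j = -4 - 9 = -13)
Q(p, r) = -p/13 (Q(p, r) = p/(-13) = p*(-1/13) = -p/13)
b(t) = t + 12*t²/13 (b(t) = (t² + (-t/13)*t) + t = (t² - t²/13) + t = 12*t²/13 + t = t + 12*t²/13)
-5691/11669 + b(-212)/(-30490) = -5691/11669 + ((1/13)*(-212)*(13 + 12*(-212)))/(-30490) = -5691*1/11669 + ((1/13)*(-212)*(13 - 2544))*(-1/30490) = -813/1667 + ((1/13)*(-212)*(-2531))*(-1/30490) = -813/1667 + (536572/13)*(-1/30490) = -813/1667 - 268286/198185 = -608357167/330374395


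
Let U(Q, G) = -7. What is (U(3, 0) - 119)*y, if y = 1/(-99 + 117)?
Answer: -7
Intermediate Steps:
y = 1/18 ≈ 0.055556
(U(3, 0) - 119)*y = (-7 - 119)*(1/18) = -126*1/18 = -7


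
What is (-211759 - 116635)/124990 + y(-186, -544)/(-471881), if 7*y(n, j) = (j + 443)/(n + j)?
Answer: -79186037599653/30138987563090 ≈ -2.6274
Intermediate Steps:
y(n, j) = (443 + j)/(7*(j + n)) (y(n, j) = ((j + 443)/(n + j))/7 = ((443 + j)/(j + n))/7 = (443 + j)/(7*(j + n)))
(-211759 - 116635)/124990 + y(-186, -544)/(-471881) = (-211759 - 116635)/124990 + ((443 - 544)/(7*(-544 - 186)))/(-471881) = -328394*1/124990 + ((⅐)*(-101)/(-730))*(-1/471881) = -164197/62495 + ((⅐)*(-1/730)*(-101))*(-1/471881) = -164197/62495 + (101/5110)*(-1/471881) = -164197/62495 - 101/2411311910 = -79186037599653/30138987563090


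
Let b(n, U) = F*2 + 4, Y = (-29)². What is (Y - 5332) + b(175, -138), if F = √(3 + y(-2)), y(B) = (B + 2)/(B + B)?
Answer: -4487 + 2*√3 ≈ -4483.5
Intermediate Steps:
y(B) = (2 + B)/(2*B) (y(B) = (2 + B)/((2*B)) = (2 + B)*(1/(2*B)) = (2 + B)/(2*B))
F = √3 (F = √(3 + (½)*(2 - 2)/(-2)) = √(3 + (½)*(-½)*0) = √(3 + 0) = √3 ≈ 1.7320)
Y = 841
b(n, U) = 4 + 2*√3 (b(n, U) = √3*2 + 4 = 2*√3 + 4 = 4 + 2*√3)
(Y - 5332) + b(175, -138) = (841 - 5332) + (4 + 2*√3) = -4491 + (4 + 2*√3) = -4487 + 2*√3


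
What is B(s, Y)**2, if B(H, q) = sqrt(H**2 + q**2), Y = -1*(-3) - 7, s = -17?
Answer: 305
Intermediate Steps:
Y = -4 (Y = 3 - 7 = -4)
B(s, Y)**2 = (sqrt((-17)**2 + (-4)**2))**2 = (sqrt(289 + 16))**2 = (sqrt(305))**2 = 305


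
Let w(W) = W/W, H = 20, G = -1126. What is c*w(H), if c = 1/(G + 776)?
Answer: -1/350 ≈ -0.0028571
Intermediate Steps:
w(W) = 1
c = -1/350 (c = 1/(-1126 + 776) = 1/(-350) = -1/350 ≈ -0.0028571)
c*w(H) = -1/350*1 = -1/350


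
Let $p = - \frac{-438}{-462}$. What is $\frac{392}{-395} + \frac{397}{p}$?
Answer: $- \frac{12103371}{28835} \approx -419.75$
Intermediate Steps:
$p = - \frac{73}{77}$ ($p = - \frac{\left(-438\right) \left(-1\right)}{462} = \left(-1\right) \frac{73}{77} = - \frac{73}{77} \approx -0.94805$)
$\frac{392}{-395} + \frac{397}{p} = \frac{392}{-395} + \frac{397}{- \frac{73}{77}} = 392 \left(- \frac{1}{395}\right) + 397 \left(- \frac{77}{73}\right) = - \frac{392}{395} - \frac{30569}{73} = - \frac{12103371}{28835}$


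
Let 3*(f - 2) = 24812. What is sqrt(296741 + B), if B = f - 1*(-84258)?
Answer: sqrt(3503445)/3 ≈ 623.92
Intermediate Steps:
f = 24818/3 (f = 2 + (1/3)*24812 = 2 + 24812/3 = 24818/3 ≈ 8272.7)
B = 277592/3 (B = 24818/3 - 1*(-84258) = 24818/3 + 84258 = 277592/3 ≈ 92531.)
sqrt(296741 + B) = sqrt(296741 + 277592/3) = sqrt(1167815/3) = sqrt(3503445)/3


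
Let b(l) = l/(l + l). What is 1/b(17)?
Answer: 2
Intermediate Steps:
b(l) = ½ (b(l) = l/((2*l)) = l*(1/(2*l)) = ½)
1/b(17) = 1/(½) = 2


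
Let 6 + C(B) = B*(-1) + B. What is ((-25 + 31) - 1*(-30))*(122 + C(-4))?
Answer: 4176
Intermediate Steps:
C(B) = -6 (C(B) = -6 + (B*(-1) + B) = -6 + (-B + B) = -6 + 0 = -6)
((-25 + 31) - 1*(-30))*(122 + C(-4)) = ((-25 + 31) - 1*(-30))*(122 - 6) = (6 + 30)*116 = 36*116 = 4176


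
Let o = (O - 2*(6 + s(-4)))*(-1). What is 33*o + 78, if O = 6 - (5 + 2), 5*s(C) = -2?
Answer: 2403/5 ≈ 480.60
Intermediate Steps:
s(C) = -⅖ (s(C) = (⅕)*(-2) = -⅖)
O = -1 (O = 6 - 1*7 = 6 - 7 = -1)
o = 61/5 (o = (-1 - 2*(6 - ⅖))*(-1) = (-1 - 2*28/5)*(-1) = (-1 - 56/5)*(-1) = -61/5*(-1) = 61/5 ≈ 12.200)
33*o + 78 = 33*(61/5) + 78 = 2013/5 + 78 = 2403/5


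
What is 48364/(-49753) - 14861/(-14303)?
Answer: 47629041/711617159 ≈ 0.066931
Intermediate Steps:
48364/(-49753) - 14861/(-14303) = 48364*(-1/49753) - 14861*(-1/14303) = -48364/49753 + 14861/14303 = 47629041/711617159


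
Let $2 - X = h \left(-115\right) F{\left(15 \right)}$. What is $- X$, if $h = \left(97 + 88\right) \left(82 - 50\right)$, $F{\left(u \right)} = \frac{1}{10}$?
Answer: $-68082$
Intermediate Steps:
$F{\left(u \right)} = \frac{1}{10}$
$h = 5920$ ($h = 185 \cdot 32 = 5920$)
$X = 68082$ ($X = 2 - 5920 \left(-115\right) \frac{1}{10} = 2 - \left(-680800\right) \frac{1}{10} = 2 - -68080 = 2 + 68080 = 68082$)
$- X = \left(-1\right) 68082 = -68082$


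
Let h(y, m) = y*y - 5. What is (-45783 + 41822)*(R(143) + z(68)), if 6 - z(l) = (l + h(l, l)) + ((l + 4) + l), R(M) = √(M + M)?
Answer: 19095981 - 3961*√286 ≈ 1.9029e+7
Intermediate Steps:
h(y, m) = -5 + y² (h(y, m) = y² - 5 = -5 + y²)
R(M) = √2*√M (R(M) = √(2*M) = √2*√M)
z(l) = 7 - l² - 3*l (z(l) = 6 - ((l + (-5 + l²)) + ((l + 4) + l)) = 6 - ((-5 + l + l²) + ((4 + l) + l)) = 6 - ((-5 + l + l²) + (4 + 2*l)) = 6 - (-1 + l² + 3*l) = 6 + (1 - l² - 3*l) = 7 - l² - 3*l)
(-45783 + 41822)*(R(143) + z(68)) = (-45783 + 41822)*(√2*√143 + (7 - 1*68² - 3*68)) = -3961*(√286 + (7 - 1*4624 - 204)) = -3961*(√286 + (7 - 4624 - 204)) = -3961*(√286 - 4821) = -3961*(-4821 + √286) = 19095981 - 3961*√286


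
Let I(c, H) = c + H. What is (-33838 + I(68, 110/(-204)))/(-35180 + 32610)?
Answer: 688919/52428 ≈ 13.140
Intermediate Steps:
I(c, H) = H + c
(-33838 + I(68, 110/(-204)))/(-35180 + 32610) = (-33838 + (110/(-204) + 68))/(-35180 + 32610) = (-33838 + (110*(-1/204) + 68))/(-2570) = (-33838 + (-55/102 + 68))*(-1/2570) = (-33838 + 6881/102)*(-1/2570) = -3444595/102*(-1/2570) = 688919/52428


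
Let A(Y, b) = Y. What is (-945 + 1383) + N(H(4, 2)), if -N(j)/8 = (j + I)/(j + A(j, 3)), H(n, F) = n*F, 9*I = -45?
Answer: 873/2 ≈ 436.50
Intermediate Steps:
I = -5 (I = (⅑)*(-45) = -5)
H(n, F) = F*n
N(j) = -4*(-5 + j)/j (N(j) = -8*(j - 5)/(j + j) = -8*(-5 + j)/(2*j) = -8*(-5 + j)*1/(2*j) = -4*(-5 + j)/j)
(-945 + 1383) + N(H(4, 2)) = (-945 + 1383) + (-4 + 20/((2*4))) = 438 + (-4 + 20/8) = 438 + (-4 + 20*(⅛)) = 438 + (-4 + 5/2) = 438 - 3/2 = 873/2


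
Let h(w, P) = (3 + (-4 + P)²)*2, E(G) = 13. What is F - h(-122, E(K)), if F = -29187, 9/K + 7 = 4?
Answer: -29355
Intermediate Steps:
K = -3 (K = 9/(-7 + 4) = 9/(-3) = 9*(-⅓) = -3)
h(w, P) = 6 + 2*(-4 + P)²
F - h(-122, E(K)) = -29187 - (6 + 2*(-4 + 13)²) = -29187 - (6 + 2*9²) = -29187 - (6 + 2*81) = -29187 - (6 + 162) = -29187 - 1*168 = -29187 - 168 = -29355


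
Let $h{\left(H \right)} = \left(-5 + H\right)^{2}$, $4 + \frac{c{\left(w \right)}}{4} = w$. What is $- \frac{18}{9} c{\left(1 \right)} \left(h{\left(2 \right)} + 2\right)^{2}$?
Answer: $2904$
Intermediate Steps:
$c{\left(w \right)} = -16 + 4 w$
$- \frac{18}{9} c{\left(1 \right)} \left(h{\left(2 \right)} + 2\right)^{2} = - \frac{18}{9} \left(-16 + 4 \cdot 1\right) \left(\left(-5 + 2\right)^{2} + 2\right)^{2} = \left(-18\right) \frac{1}{9} \left(-16 + 4\right) \left(\left(-3\right)^{2} + 2\right)^{2} = \left(-2\right) \left(-12\right) \left(9 + 2\right)^{2} = 24 \cdot 11^{2} = 24 \cdot 121 = 2904$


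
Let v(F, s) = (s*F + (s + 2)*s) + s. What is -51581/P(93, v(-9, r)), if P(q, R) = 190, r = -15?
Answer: -51581/190 ≈ -271.48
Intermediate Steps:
v(F, s) = s + F*s + s*(2 + s) (v(F, s) = (F*s + (2 + s)*s) + s = (F*s + s*(2 + s)) + s = s + F*s + s*(2 + s))
-51581/P(93, v(-9, r)) = -51581/190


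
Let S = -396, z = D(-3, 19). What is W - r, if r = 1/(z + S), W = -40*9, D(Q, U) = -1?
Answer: -142919/397 ≈ -360.00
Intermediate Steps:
W = -360
z = -1
r = -1/397 (r = 1/(-1 - 396) = 1/(-397) = -1/397 ≈ -0.0025189)
W - r = -360 - 1*(-1/397) = -360 + 1/397 = -142919/397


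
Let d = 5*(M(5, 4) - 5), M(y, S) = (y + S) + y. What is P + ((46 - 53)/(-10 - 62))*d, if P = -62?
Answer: -461/8 ≈ -57.625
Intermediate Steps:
M(y, S) = S + 2*y (M(y, S) = (S + y) + y = S + 2*y)
d = 45 (d = 5*((4 + 2*5) - 5) = 5*((4 + 10) - 5) = 5*(14 - 5) = 5*9 = 45)
P + ((46 - 53)/(-10 - 62))*d = -62 + ((46 - 53)/(-10 - 62))*45 = -62 - 7/(-72)*45 = -62 - 7*(-1/72)*45 = -62 + (7/72)*45 = -62 + 35/8 = -461/8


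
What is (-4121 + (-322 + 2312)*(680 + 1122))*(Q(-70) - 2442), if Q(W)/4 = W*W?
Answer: 61457536722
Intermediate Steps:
Q(W) = 4*W**2 (Q(W) = 4*(W*W) = 4*W**2)
(-4121 + (-322 + 2312)*(680 + 1122))*(Q(-70) - 2442) = (-4121 + (-322 + 2312)*(680 + 1122))*(4*(-70)**2 - 2442) = (-4121 + 1990*1802)*(4*4900 - 2442) = (-4121 + 3585980)*(19600 - 2442) = 3581859*17158 = 61457536722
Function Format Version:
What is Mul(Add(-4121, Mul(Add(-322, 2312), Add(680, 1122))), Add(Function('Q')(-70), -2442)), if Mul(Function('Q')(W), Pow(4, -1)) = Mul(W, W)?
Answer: 61457536722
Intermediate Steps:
Function('Q')(W) = Mul(4, Pow(W, 2)) (Function('Q')(W) = Mul(4, Mul(W, W)) = Mul(4, Pow(W, 2)))
Mul(Add(-4121, Mul(Add(-322, 2312), Add(680, 1122))), Add(Function('Q')(-70), -2442)) = Mul(Add(-4121, Mul(Add(-322, 2312), Add(680, 1122))), Add(Mul(4, Pow(-70, 2)), -2442)) = Mul(Add(-4121, Mul(1990, 1802)), Add(Mul(4, 4900), -2442)) = Mul(Add(-4121, 3585980), Add(19600, -2442)) = Mul(3581859, 17158) = 61457536722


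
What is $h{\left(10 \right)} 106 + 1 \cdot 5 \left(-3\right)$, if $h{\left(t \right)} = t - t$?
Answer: $-15$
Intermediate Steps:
$h{\left(t \right)} = 0$
$h{\left(10 \right)} 106 + 1 \cdot 5 \left(-3\right) = 0 \cdot 106 + 1 \cdot 5 \left(-3\right) = 0 + 5 \left(-3\right) = 0 - 15 = -15$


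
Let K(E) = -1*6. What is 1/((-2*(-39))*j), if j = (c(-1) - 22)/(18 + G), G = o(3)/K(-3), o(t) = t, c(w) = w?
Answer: -35/3588 ≈ -0.0097547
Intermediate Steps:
K(E) = -6
G = -½ (G = 3/(-6) = 3*(-⅙) = -½ ≈ -0.50000)
j = -46/35 (j = (-1 - 22)/(18 - ½) = -23/35/2 = -23*2/35 = -46/35 ≈ -1.3143)
1/((-2*(-39))*j) = 1/(-2*(-39)*(-46/35)) = 1/(78*(-46/35)) = 1/(-3588/35) = -35/3588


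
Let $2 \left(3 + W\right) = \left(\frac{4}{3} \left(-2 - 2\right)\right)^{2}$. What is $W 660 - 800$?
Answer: $\frac{19820}{3} \approx 6606.7$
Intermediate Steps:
$W = \frac{101}{9}$ ($W = -3 + \frac{\left(\frac{4}{3} \left(-2 - 2\right)\right)^{2}}{2} = -3 + \frac{\left(4 \cdot \frac{1}{3} \left(-4\right)\right)^{2}}{2} = -3 + \frac{\left(\frac{4}{3} \left(-4\right)\right)^{2}}{2} = -3 + \frac{\left(- \frac{16}{3}\right)^{2}}{2} = -3 + \frac{1}{2} \cdot \frac{256}{9} = -3 + \frac{128}{9} = \frac{101}{9} \approx 11.222$)
$W 660 - 800 = \frac{101}{9} \cdot 660 - 800 = \frac{22220}{3} - 800 = \frac{19820}{3}$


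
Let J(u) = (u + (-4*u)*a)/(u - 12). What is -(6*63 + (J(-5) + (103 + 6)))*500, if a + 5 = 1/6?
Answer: -12571000/51 ≈ -2.4649e+5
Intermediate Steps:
a = -29/6 (a = -5 + 1/6 = -29/6 ≈ -4.8333)
J(u) = 61*u/(3*(-12 + u)) (J(u) = (u - 4*u*(-29/6))/(u - 12) = (u + 58*u/3)/(-12 + u) = (61*u/3)/(-12 + u) = 61*u/(3*(-12 + u)))
-(6*63 + (J(-5) + (103 + 6)))*500 = -(6*63 + ((61/3)*(-5)/(-12 - 5) + (103 + 6)))*500 = -(378 + ((61/3)*(-5)/(-17) + 109))*500 = -(378 + ((61/3)*(-5)*(-1/17) + 109))*500 = -(378 + (305/51 + 109))*500 = -(378 + 5864/51)*500 = -25142*500/51 = -1*12571000/51 = -12571000/51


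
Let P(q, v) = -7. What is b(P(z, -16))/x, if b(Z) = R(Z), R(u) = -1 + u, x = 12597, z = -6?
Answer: -8/12597 ≈ -0.00063507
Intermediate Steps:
b(Z) = -1 + Z
b(P(z, -16))/x = (-1 - 7)/12597 = -8*1/12597 = -8/12597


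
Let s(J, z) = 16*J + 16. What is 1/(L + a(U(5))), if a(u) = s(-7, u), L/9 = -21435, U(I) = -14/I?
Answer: -1/193011 ≈ -5.1810e-6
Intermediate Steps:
s(J, z) = 16 + 16*J
L = -192915 (L = 9*(-21435) = -192915)
a(u) = -96 (a(u) = 16 + 16*(-7) = 16 - 112 = -96)
1/(L + a(U(5))) = 1/(-192915 - 96) = 1/(-193011) = -1/193011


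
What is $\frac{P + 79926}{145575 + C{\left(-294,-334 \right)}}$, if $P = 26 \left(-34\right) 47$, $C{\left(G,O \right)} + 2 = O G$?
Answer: $\frac{38378}{243769} \approx 0.15744$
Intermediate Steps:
$C{\left(G,O \right)} = -2 + G O$ ($C{\left(G,O \right)} = -2 + O G = -2 + G O$)
$P = -41548$ ($P = \left(-884\right) 47 = -41548$)
$\frac{P + 79926}{145575 + C{\left(-294,-334 \right)}} = \frac{-41548 + 79926}{145575 - -98194} = \frac{38378}{145575 + \left(-2 + 98196\right)} = \frac{38378}{145575 + 98194} = \frac{38378}{243769}$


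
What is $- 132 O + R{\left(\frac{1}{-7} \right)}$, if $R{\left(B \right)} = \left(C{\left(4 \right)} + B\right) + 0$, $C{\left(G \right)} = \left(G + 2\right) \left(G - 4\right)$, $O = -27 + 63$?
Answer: $- \frac{33265}{7} \approx -4752.1$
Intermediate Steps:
$O = 36$
$C{\left(G \right)} = \left(-4 + G\right) \left(2 + G\right)$ ($C{\left(G \right)} = \left(2 + G\right) \left(-4 + G\right) = \left(-4 + G\right) \left(2 + G\right)$)
$R{\left(B \right)} = B$ ($R{\left(B \right)} = \left(\left(-8 + 4^{2} - 8\right) + B\right) + 0 = \left(\left(-8 + 16 - 8\right) + B\right) + 0 = \left(0 + B\right) + 0 = B + 0 = B$)
$- 132 O + R{\left(\frac{1}{-7} \right)} = \left(-132\right) 36 + \frac{1}{-7} = -4752 - \frac{1}{7} = - \frac{33265}{7}$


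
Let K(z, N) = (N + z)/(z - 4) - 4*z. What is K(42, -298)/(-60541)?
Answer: 3320/1150279 ≈ 0.0028863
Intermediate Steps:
K(z, N) = -4*z + (N + z)/(-4 + z) (K(z, N) = (N + z)/(-4 + z) - 4*z = -4*z + (N + z)/(-4 + z))
K(42, -298)/(-60541) = ((-298 - 4*42² + 17*42)/(-4 + 42))/(-60541) = ((-298 - 4*1764 + 714)/38)*(-1/60541) = ((-298 - 7056 + 714)/38)*(-1/60541) = ((1/38)*(-6640))*(-1/60541) = -3320/19*(-1/60541) = 3320/1150279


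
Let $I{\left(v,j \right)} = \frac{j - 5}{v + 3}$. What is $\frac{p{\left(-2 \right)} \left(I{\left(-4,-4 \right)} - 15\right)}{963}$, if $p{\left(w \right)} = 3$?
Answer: $- \frac{2}{107} \approx -0.018692$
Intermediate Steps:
$I{\left(v,j \right)} = \frac{-5 + j}{3 + v}$
$\frac{p{\left(-2 \right)} \left(I{\left(-4,-4 \right)} - 15\right)}{963} = \frac{3 \left(\frac{-5 - 4}{3 - 4} - 15\right)}{963} = 3 \left(\frac{1}{-1} \left(-9\right) - 15\right) \frac{1}{963} = 3 \left(\left(-1\right) \left(-9\right) - 15\right) \frac{1}{963} = 3 \left(9 - 15\right) \frac{1}{963} = 3 \left(-6\right) \frac{1}{963} = \left(-18\right) \frac{1}{963} = - \frac{2}{107}$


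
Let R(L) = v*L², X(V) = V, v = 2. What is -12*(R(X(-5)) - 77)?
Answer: 324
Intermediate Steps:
R(L) = 2*L²
-12*(R(X(-5)) - 77) = -12*(2*(-5)² - 77) = -12*(2*25 - 77) = -12*(50 - 77) = -12*(-27) = 324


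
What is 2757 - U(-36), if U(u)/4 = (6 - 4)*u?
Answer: 3045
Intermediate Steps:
U(u) = 8*u (U(u) = 4*((6 - 4)*u) = 4*(2*u) = 8*u)
2757 - U(-36) = 2757 - 8*(-36) = 2757 - 1*(-288) = 2757 + 288 = 3045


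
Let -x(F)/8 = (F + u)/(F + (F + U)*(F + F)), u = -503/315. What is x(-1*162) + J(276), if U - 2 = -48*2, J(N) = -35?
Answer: -456129643/13038165 ≈ -34.984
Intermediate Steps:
U = -94 (U = 2 - 48*2 = 2 - 96 = -94)
u = -503/315 (u = -503*1/315 = -503/315 ≈ -1.5968)
x(F) = -8*(-503/315 + F)/(F + 2*F*(-94 + F)) (x(F) = -8*(F - 503/315)/(F + (F - 94)*(F + F)) = -8*(-503/315 + F)/(F + (-94 + F)*(2*F)) = -8*(-503/315 + F)/(F + 2*F*(-94 + F)))
x(-1*162) + J(276) = 8*(503 - (-315)*162)/(315*((-1*162))*(-187 + 2*(-1*162))) - 35 = (8/315)*(503 - 315*(-162))/(-162*(-187 + 2*(-162))) - 35 = (8/315)*(-1/162)*(503 + 51030)/(-187 - 324) - 35 = (8/315)*(-1/162)*51533/(-511) - 35 = (8/315)*(-1/162)*(-1/511)*51533 - 35 = 206132/13038165 - 35 = -456129643/13038165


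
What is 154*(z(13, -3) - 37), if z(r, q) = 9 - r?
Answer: -6314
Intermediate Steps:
154*(z(13, -3) - 37) = 154*((9 - 1*13) - 37) = 154*((9 - 13) - 37) = 154*(-4 - 37) = 154*(-41) = -6314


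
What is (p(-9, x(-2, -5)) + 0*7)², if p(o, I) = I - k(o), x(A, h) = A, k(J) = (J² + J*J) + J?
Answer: 24025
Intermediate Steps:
k(J) = J + 2*J² (k(J) = (J² + J²) + J = 2*J² + J = J + 2*J²)
p(o, I) = I - o*(1 + 2*o)
(p(-9, x(-2, -5)) + 0*7)² = ((-2 - 1*(-9)*(1 + 2*(-9))) + 0*7)² = ((-2 - 1*(-9)*(1 - 18)) + 0)² = ((-2 - 1*(-9)*(-17)) + 0)² = ((-2 - 153) + 0)² = (-155 + 0)² = (-155)² = 24025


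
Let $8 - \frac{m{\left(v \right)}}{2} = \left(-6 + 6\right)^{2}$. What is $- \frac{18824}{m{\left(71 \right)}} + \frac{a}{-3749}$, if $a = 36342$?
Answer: $- \frac{8894081}{7498} \approx -1186.2$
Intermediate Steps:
$m{\left(v \right)} = 16$ ($m{\left(v \right)} = 16 - 2 \left(-6 + 6\right)^{2} = 16 - 2 \cdot 0^{2} = 16 - 0 = 16 + 0 = 16$)
$- \frac{18824}{m{\left(71 \right)}} + \frac{a}{-3749} = - \frac{18824}{16} + \frac{36342}{-3749} = \left(-18824\right) \frac{1}{16} + 36342 \left(- \frac{1}{3749}\right) = - \frac{2353}{2} - \frac{36342}{3749} = - \frac{8894081}{7498}$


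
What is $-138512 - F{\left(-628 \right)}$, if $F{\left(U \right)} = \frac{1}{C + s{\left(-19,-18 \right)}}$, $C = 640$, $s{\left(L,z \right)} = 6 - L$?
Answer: $- \frac{92110481}{665} \approx -1.3851 \cdot 10^{5}$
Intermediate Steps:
$F{\left(U \right)} = \frac{1}{665}$ ($F{\left(U \right)} = \frac{1}{640 + \left(6 - -19\right)} = \frac{1}{640 + \left(6 + 19\right)} = \frac{1}{640 + 25} = \frac{1}{665}$)
$-138512 - F{\left(-628 \right)} = -138512 - \frac{1}{665} = - \frac{92110481}{665}$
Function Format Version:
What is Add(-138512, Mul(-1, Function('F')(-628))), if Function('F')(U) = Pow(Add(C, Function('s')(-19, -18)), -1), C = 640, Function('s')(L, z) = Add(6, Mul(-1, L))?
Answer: Rational(-92110481, 665) ≈ -1.3851e+5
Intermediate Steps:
Function('F')(U) = Rational(1, 665) (Function('F')(U) = Pow(Add(640, Add(6, Mul(-1, -19))), -1) = Pow(Add(640, Add(6, 19)), -1) = Pow(Add(640, 25), -1) = Pow(665, -1) = Rational(1, 665))
Add(-138512, Mul(-1, Function('F')(-628))) = Add(-138512, Mul(-1, Rational(1, 665))) = Add(-138512, Rational(-1, 665)) = Rational(-92110481, 665)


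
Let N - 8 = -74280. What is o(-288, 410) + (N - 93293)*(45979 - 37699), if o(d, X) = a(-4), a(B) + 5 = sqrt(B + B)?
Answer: -1387438205 + 2*I*sqrt(2) ≈ -1.3874e+9 + 2.8284*I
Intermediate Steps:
N = -74272 (N = 8 - 74280 = -74272)
a(B) = -5 + sqrt(2)*sqrt(B) (a(B) = -5 + sqrt(B + B) = -5 + sqrt(2*B) = -5 + sqrt(2)*sqrt(B))
o(d, X) = -5 + 2*I*sqrt(2) (o(d, X) = -5 + sqrt(2)*sqrt(-4) = -5 + sqrt(2)*(2*I) = -5 + 2*I*sqrt(2))
o(-288, 410) + (N - 93293)*(45979 - 37699) = (-5 + 2*I*sqrt(2)) + (-74272 - 93293)*(45979 - 37699) = (-5 + 2*I*sqrt(2)) - 167565*8280 = (-5 + 2*I*sqrt(2)) - 1387438200 = -1387438205 + 2*I*sqrt(2)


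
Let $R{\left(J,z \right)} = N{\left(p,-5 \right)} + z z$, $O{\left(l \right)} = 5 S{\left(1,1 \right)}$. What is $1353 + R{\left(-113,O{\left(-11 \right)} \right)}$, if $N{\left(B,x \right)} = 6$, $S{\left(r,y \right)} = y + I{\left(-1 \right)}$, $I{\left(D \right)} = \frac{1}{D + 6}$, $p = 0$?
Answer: $1395$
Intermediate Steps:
$I{\left(D \right)} = \frac{1}{6 + D}$
$S{\left(r,y \right)} = \frac{1}{5} + y$ ($S{\left(r,y \right)} = y + \frac{1}{6 - 1} = y + \frac{1}{5} = \frac{1}{5} + y$)
$O{\left(l \right)} = 6$ ($O{\left(l \right)} = 5 \left(\frac{1}{5} + 1\right) = 5 \cdot \frac{6}{5} = 6$)
$R{\left(J,z \right)} = 6 + z^{2}$ ($R{\left(J,z \right)} = 6 + z z = 6 + z^{2}$)
$1353 + R{\left(-113,O{\left(-11 \right)} \right)} = 1353 + \left(6 + 6^{2}\right) = 1353 + \left(6 + 36\right) = 1353 + 42 = 1395$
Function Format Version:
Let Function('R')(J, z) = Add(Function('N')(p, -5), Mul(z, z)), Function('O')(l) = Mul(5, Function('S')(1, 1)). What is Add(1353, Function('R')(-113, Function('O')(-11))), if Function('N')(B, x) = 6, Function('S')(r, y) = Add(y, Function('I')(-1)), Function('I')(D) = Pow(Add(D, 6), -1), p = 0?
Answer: 1395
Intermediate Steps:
Function('I')(D) = Pow(Add(6, D), -1)
Function('S')(r, y) = Add(Rational(1, 5), y) (Function('S')(r, y) = Add(y, Pow(Add(6, -1), -1)) = Add(y, Pow(5, -1)) = Add(y, Rational(1, 5)) = Add(Rational(1, 5), y))
Function('O')(l) = 6 (Function('O')(l) = Mul(5, Add(Rational(1, 5), 1)) = Mul(5, Rational(6, 5)) = 6)
Function('R')(J, z) = Add(6, Pow(z, 2)) (Function('R')(J, z) = Add(6, Mul(z, z)) = Add(6, Pow(z, 2)))
Add(1353, Function('R')(-113, Function('O')(-11))) = Add(1353, Add(6, Pow(6, 2))) = Add(1353, Add(6, 36)) = Add(1353, 42) = 1395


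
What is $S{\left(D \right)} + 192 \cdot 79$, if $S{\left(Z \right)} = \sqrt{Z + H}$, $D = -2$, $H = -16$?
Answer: $15168 + 3 i \sqrt{2} \approx 15168.0 + 4.2426 i$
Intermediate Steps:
$S{\left(Z \right)} = \sqrt{-16 + Z}$ ($S{\left(Z \right)} = \sqrt{Z - 16} = \sqrt{-16 + Z}$)
$S{\left(D \right)} + 192 \cdot 79 = \sqrt{-16 - 2} + 192 \cdot 79 = \sqrt{-18} + 15168 = 3 i \sqrt{2} + 15168 = 15168 + 3 i \sqrt{2}$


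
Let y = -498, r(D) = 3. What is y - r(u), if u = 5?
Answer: -501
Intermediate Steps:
y - r(u) = -498 - 1*3 = -498 - 3 = -501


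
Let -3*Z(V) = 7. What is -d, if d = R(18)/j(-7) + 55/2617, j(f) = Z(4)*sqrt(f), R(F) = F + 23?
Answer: -55/2617 - 123*I*sqrt(7)/49 ≈ -0.021016 - 6.6414*I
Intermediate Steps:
R(F) = 23 + F
Z(V) = -7/3 (Z(V) = -1/3*7 = -7/3)
j(f) = -7*sqrt(f)/3
d = 55/2617 + 123*I*sqrt(7)/49 (d = (23 + 18)/((-7*I*sqrt(7)/3)) + 55/2617 = 41/((-7*I*sqrt(7)/3)) + 55*(1/2617) = 41/((-7*I*sqrt(7)/3)) + 55/2617 = 41*(3*I*sqrt(7)/49) + 55/2617 = 123*I*sqrt(7)/49 + 55/2617 = 55/2617 + 123*I*sqrt(7)/49 ≈ 0.021016 + 6.6414*I)
-d = -(55/2617 + 123*I*sqrt(7)/49) = -55/2617 - 123*I*sqrt(7)/49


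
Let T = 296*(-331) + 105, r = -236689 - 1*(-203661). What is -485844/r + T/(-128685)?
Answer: 714709984/46197915 ≈ 15.471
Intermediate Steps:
r = -33028 (r = -236689 + 203661 = -33028)
T = -97871 (T = -97976 + 105 = -97871)
-485844/r + T/(-128685) = -485844/(-33028) - 97871/(-128685) = -485844*(-1/33028) - 97871*(-1/128685) = 121461/8257 + 97871/128685 = 714709984/46197915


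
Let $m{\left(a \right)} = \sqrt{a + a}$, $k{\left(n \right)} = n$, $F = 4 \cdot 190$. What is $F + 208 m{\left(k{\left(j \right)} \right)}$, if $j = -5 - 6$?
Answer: $760 + 208 i \sqrt{22} \approx 760.0 + 975.61 i$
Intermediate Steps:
$j = -11$ ($j = -5 - 6 = -11$)
$F = 760$
$m{\left(a \right)} = \sqrt{2} \sqrt{a}$ ($m{\left(a \right)} = \sqrt{2 a} = \sqrt{2} \sqrt{a}$)
$F + 208 m{\left(k{\left(j \right)} \right)} = 760 + 208 \sqrt{2} \sqrt{-11} = 760 + 208 \sqrt{2} i \sqrt{11} = 760 + 208 i \sqrt{22}$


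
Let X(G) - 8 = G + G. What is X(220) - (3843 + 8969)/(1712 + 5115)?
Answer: 3045684/6827 ≈ 446.12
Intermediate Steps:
X(G) = 8 + 2*G (X(G) = 8 + (G + G) = 8 + 2*G)
X(220) - (3843 + 8969)/(1712 + 5115) = (8 + 2*220) - (3843 + 8969)/(1712 + 5115) = (8 + 440) - 12812/6827 = 448 - 12812/6827 = 3045684/6827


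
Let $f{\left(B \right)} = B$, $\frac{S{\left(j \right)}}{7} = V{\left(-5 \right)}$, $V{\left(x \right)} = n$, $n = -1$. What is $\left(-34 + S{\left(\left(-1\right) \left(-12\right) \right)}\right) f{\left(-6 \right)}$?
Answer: $246$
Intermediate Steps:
$V{\left(x \right)} = -1$
$S{\left(j \right)} = -7$ ($S{\left(j \right)} = 7 \left(-1\right) = -7$)
$\left(-34 + S{\left(\left(-1\right) \left(-12\right) \right)}\right) f{\left(-6 \right)} = \left(-34 - 7\right) \left(-6\right) = \left(-41\right) \left(-6\right) = 246$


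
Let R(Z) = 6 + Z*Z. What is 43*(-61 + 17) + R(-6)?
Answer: -1850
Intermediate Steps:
R(Z) = 6 + Z²
43*(-61 + 17) + R(-6) = 43*(-61 + 17) + (6 + (-6)²) = 43*(-44) + (6 + 36) = -1892 + 42 = -1850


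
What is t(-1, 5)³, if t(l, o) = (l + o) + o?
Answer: 729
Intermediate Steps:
t(l, o) = l + 2*o
t(-1, 5)³ = (-1 + 2*5)³ = (-1 + 10)³ = 9³ = 729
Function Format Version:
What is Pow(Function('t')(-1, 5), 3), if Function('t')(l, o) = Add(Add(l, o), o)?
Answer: 729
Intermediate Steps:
Function('t')(l, o) = Add(l, Mul(2, o))
Pow(Function('t')(-1, 5), 3) = Pow(Add(-1, Mul(2, 5)), 3) = Pow(Add(-1, 10), 3) = Pow(9, 3) = 729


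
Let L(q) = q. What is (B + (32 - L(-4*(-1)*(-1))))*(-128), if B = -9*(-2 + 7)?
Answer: 1152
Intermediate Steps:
B = -45 (B = -9*5 = -45)
(B + (32 - L(-4*(-1)*(-1))))*(-128) = (-45 + (32 - (-4*(-1))*(-1)))*(-128) = (-45 + (32 - 4*(-1)))*(-128) = (-45 + (32 - 1*(-4)))*(-128) = (-45 + (32 + 4))*(-128) = (-45 + 36)*(-128) = -9*(-128) = 1152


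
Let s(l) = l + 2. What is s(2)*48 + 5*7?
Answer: 227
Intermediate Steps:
s(l) = 2 + l
s(2)*48 + 5*7 = (2 + 2)*48 + 5*7 = 4*48 + 35 = 192 + 35 = 227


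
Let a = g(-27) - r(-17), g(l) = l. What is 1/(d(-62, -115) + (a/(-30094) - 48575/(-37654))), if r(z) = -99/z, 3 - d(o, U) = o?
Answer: 143759038/9529948543 ≈ 0.015085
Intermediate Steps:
d(o, U) = 3 - o
a = -558/17 (a = -27 - (-99)/(-17) = -27 - (-99)*(-1)/17 = -27 - 1*99/17 = -27 - 99/17 = -558/17 ≈ -32.824)
1/(d(-62, -115) + (a/(-30094) - 48575/(-37654))) = 1/((3 - 1*(-62)) + (-558/17/(-30094) - 48575/(-37654))) = 1/((3 + 62) + (-558/17*(-1/30094) - 48575*(-1/37654))) = 1/(65 + (279/255799 + 725/562)) = 1/(65 + 185611073/143759038) = 1/(9529948543/143759038) = 143759038/9529948543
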